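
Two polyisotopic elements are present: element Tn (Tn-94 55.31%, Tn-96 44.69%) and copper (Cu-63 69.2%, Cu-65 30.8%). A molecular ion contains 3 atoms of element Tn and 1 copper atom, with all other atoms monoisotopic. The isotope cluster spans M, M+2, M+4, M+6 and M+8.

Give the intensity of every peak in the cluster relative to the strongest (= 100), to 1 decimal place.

32.9 : 94.5 : 100.0 : 46.1 : 7.7

Element Tn pattern (n=3): 0.16920414 : 0.41014642 : 0.33139475 : 0.08925469
Copper pattern (n=1): 0.6920 : 0.3080
Convolve the two distributions (both contribute in 2-u steps):
  M: 0.16920414×0.6920 = 0.117089
  M+2: 0.16920414×0.3080 + 0.41014642×0.6920 = 0.335936
  M+4: 0.41014642×0.3080 + 0.33139475×0.6920 = 0.355650
  M+6: 0.33139475×0.3080 + 0.08925469×0.6920 = 0.163834
  M+8: 0.08925469×0.3080 = 0.027490
Scale to base peak (0.355650) = 100: 32.9 : 94.5 : 100.0 : 46.1 : 7.7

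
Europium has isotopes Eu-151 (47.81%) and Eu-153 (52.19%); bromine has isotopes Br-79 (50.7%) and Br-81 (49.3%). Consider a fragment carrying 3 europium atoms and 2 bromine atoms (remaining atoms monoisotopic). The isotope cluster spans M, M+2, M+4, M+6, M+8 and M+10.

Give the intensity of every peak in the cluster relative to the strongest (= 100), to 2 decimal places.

Europium pattern (n=3): 0.10928391 : 0.3578871 : 0.39067407 : 0.14215492
Bromine pattern (n=2): 0.257049 : 0.499902 : 0.243049
Convolve the two distributions (both contribute in 2-u steps):
  M: 0.10928391×0.257049 = 0.028091
  M+2: 0.10928391×0.499902 + 0.3578871×0.257049 = 0.146626
  M+4: 0.10928391×0.243049 + 0.3578871×0.499902 + 0.39067407×0.257049 = 0.305892
  M+6: 0.3578871×0.243049 + 0.39067407×0.499902 + 0.14215492×0.257049 = 0.318824
  M+8: 0.39067407×0.243049 + 0.14215492×0.499902 = 0.166016
  M+10: 0.14215492×0.243049 = 0.034551
Scale to base peak (0.318824) = 100: 8.81 : 45.99 : 95.94 : 100.00 : 52.07 : 10.84

8.81 : 45.99 : 95.94 : 100.00 : 52.07 : 10.84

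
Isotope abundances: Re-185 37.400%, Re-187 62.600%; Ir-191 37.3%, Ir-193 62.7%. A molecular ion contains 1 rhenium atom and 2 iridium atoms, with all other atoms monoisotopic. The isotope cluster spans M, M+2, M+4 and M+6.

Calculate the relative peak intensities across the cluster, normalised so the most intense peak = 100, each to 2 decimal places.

Rhenium pattern (n=1): 0.3740 : 0.6260
Iridium pattern (n=2): 0.139129 : 0.467742 : 0.393129
Convolve the two distributions (both contribute in 2-u steps):
  M: 0.3740×0.139129 = 0.052034
  M+2: 0.3740×0.467742 + 0.6260×0.139129 = 0.262030
  M+4: 0.3740×0.393129 + 0.6260×0.467742 = 0.439837
  M+6: 0.6260×0.393129 = 0.246099
Scale to base peak (0.439837) = 100: 11.83 : 59.57 : 100.00 : 55.95

11.83 : 59.57 : 100.00 : 55.95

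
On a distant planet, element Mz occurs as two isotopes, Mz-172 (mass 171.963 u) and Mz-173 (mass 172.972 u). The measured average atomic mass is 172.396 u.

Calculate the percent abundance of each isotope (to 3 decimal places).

Writing the weighted mean with unknown fraction x of Mz-172:
171.963·x + 172.972·(1 − x) = 172.396
(171.963 − 172.972)·x = 172.396 − 172.972
x = -0.576 / -1.009 = 0.57086 → 57.086% Mz-172, 42.914% Mz-173.

Mz-172: 57.086%, Mz-173: 42.914%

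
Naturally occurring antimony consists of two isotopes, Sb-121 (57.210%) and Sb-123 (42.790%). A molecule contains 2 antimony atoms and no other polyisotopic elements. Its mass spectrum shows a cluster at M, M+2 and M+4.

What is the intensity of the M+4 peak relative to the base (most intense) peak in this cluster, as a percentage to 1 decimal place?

37.4%

(0.57210 + 0.42790)^2 gives M 0.3273, M+2 0.4896, M+4 0.1831; the largest is M+2.
P(M+2) = C(2,1) × 0.57210^1 × 0.42790^1 = 2 × 0.5721 × 0.4279 = 0.489603 (base)
P(M+4) = C(2,2) × 0.57210^0 × 0.42790^2 = 1 × 1.0000 × 0.18309841 = 0.183098
Relative intensity = 0.183098 / 0.489603 × 100 = 37.4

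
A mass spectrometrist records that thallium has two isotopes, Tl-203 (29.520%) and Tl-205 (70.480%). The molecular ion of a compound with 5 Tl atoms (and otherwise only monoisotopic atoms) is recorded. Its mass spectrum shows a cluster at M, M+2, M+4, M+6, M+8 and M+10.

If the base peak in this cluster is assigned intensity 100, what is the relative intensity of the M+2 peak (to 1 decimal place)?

7.3

(0.29520 + 0.70480)^5 gives M 0.0022, M+2 0.0268, M+4 0.1278, M+6 0.3051, M+8 0.3642, M+10 0.1739; the largest is M+8.
P(M+8) = C(5,4) × 0.29520^1 × 0.70480^4 = 5 × 0.2952 × 0.24675365 = 0.364208 (base)
P(M+2) = C(5,1) × 0.29520^4 × 0.70480^1 = 5 × 0.00759391 × 0.7048 = 0.026761
Relative intensity = 0.026761 / 0.364208 × 100 = 7.3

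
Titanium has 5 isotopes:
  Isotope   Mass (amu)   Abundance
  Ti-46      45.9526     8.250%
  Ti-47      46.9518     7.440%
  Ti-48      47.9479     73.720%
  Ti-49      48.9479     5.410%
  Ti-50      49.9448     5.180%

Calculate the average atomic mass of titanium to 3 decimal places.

47.867 amu

Weight each isotope mass by its fractional abundance: 0.08250 × 45.9526 + 0.07440 × 46.9518 + 0.73720 × 47.9479 + 0.05410 × 48.9479 + 0.05180 × 49.9448
= 3.79109 + 3.49321 + 35.34719 + 2.64808 + 2.58714 = 47.86671 amu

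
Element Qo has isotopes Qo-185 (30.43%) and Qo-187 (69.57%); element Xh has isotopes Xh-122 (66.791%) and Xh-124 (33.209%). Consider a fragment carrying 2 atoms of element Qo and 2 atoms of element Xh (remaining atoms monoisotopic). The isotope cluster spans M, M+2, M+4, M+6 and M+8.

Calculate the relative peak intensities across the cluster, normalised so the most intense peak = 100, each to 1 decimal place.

Element Qo pattern (n=2): 0.09259849 : 0.42340302 : 0.48399849
Element Xh pattern (n=2): 0.44610377 : 0.44361246 : 0.11028377
Convolve the two distributions (both contribute in 2-u steps):
  M: 0.09259849×0.44610377 = 0.041309
  M+2: 0.09259849×0.44361246 + 0.42340302×0.44610377 = 0.229960
  M+4: 0.09259849×0.11028377 + 0.42340302×0.44361246 + 0.48399849×0.44610377 = 0.413953
  M+6: 0.42340302×0.11028377 + 0.48399849×0.44361246 = 0.261402
  M+8: 0.48399849×0.11028377 = 0.053377
Scale to base peak (0.413953) = 100: 10.0 : 55.6 : 100.0 : 63.1 : 12.9

10.0 : 55.6 : 100.0 : 63.1 : 12.9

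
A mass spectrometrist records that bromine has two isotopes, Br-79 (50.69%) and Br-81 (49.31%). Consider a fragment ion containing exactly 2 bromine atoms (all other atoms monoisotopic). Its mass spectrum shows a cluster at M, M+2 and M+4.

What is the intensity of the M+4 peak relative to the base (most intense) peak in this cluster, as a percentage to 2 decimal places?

Binomial terms of (0.5069 + 0.4931)^2: M 0.2569, M+2 0.4999, M+4 0.2431 → M+2 is the base peak.
P(M+2) = C(2,1) × 0.5069^1 × 0.4931^1 = 2 × 0.5069 × 0.4931 = 0.499905 (base)
P(M+4) = C(2,2) × 0.5069^0 × 0.4931^2 = 1 × 1.0000 × 0.24314761 = 0.243148
Relative intensity = 0.243148 / 0.499905 × 100 = 48.64

48.64%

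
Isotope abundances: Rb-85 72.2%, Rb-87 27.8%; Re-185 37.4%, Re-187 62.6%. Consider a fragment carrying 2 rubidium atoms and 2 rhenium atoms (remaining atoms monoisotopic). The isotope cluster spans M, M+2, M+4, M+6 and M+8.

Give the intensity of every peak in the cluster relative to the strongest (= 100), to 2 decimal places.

18.09 : 74.49 : 100.00 : 48.01 : 7.51

Rubidium pattern (n=2): 0.521284 : 0.401432 : 0.077284
Rhenium pattern (n=2): 0.139876 : 0.468248 : 0.391876
Convolve the two distributions (both contribute in 2-u steps):
  M: 0.521284×0.139876 = 0.072915
  M+2: 0.521284×0.468248 + 0.401432×0.139876 = 0.300241
  M+4: 0.521284×0.391876 + 0.401432×0.468248 + 0.077284×0.139876 = 0.403059
  M+6: 0.401432×0.391876 + 0.077284×0.468248 = 0.193500
  M+8: 0.077284×0.391876 = 0.030286
Scale to base peak (0.403059) = 100: 18.09 : 74.49 : 100.00 : 48.01 : 7.51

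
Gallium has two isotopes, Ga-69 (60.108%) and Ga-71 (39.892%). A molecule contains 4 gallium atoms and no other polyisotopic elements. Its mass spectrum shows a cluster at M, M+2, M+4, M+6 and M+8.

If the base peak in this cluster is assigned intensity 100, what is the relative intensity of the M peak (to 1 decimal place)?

Term probabilities: M 0.1305, M+2 0.3465, M+4 0.3450, M+6 0.1526, M+8 0.0253. Base peak = M+2.
P(M+2) = C(4,1) × 0.60108^3 × 0.39892^1 = 4 × 0.2171685 × 0.39892 = 0.346531 (base)
P(M) = C(4,0) × 0.60108^4 × 0.39892^0 = 1 × 0.13053564 × 1.0000 = 0.130536
Relative intensity = 0.130536 / 0.346531 × 100 = 37.7

37.7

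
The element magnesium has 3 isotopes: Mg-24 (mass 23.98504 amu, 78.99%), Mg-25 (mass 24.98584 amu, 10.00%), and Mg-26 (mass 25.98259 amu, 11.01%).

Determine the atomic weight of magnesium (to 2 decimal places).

24.31 amu

Weight each isotope mass by its fractional abundance: 0.7899 × 23.98504 + 0.1000 × 24.98584 + 0.1101 × 25.98259
= 18.945783 + 2.498584 + 2.860683 = 24.305050 amu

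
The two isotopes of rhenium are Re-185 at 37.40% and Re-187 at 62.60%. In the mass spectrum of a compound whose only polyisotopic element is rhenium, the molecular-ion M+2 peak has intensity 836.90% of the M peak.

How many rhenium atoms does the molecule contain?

The M+2/M ratio from n Re atoms is n · q/p = n · 0.6260/0.3740.
n = 8.3690 × 0.3740/0.6260 = 5.00 ≈ 5

5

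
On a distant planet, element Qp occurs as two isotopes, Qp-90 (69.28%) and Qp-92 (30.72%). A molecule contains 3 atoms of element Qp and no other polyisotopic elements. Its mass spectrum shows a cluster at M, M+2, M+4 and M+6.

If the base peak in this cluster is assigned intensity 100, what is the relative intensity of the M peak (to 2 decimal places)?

75.17

Term probabilities: M 0.3325, M+2 0.4423, M+4 0.1961, M+6 0.0290. Base peak = M+2.
P(M+2) = C(3,1) × 0.6928^2 × 0.3072^1 = 3 × 0.47997184 × 0.3072 = 0.442342 (base)
P(M) = C(3,0) × 0.6928^3 × 0.3072^0 = 1 × 0.33252449 × 1.0000 = 0.332524
Relative intensity = 0.332524 / 0.442342 × 100 = 75.17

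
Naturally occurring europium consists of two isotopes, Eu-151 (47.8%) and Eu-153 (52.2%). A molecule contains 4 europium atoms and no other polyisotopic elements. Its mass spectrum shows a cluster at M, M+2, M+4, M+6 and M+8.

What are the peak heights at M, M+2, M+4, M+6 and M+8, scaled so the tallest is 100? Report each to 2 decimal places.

13.98 : 61.05 : 100.00 : 72.80 : 19.88

Each Eu atom is independently Eu-151 (p = 0.478) or Eu-153 (q = 0.522); the cluster is the binomial expansion (p + q)^4.
P(M) = 0.478^4 = 0.052205
P(M+2) = 4 × 0.478^3 × 0.522^1 = 0.228042
P(M+4) = 6 × 0.478^2 × 0.522^2 = 0.373549
P(M+6) = 4 × 0.478^1 × 0.522^3 = 0.271956
P(M+8) = 0.522^4 = 0.074248
The M+4 peak is largest (0.373549); scaling to 100 gives 13.98 : 61.05 : 100.00 : 72.80 : 19.88.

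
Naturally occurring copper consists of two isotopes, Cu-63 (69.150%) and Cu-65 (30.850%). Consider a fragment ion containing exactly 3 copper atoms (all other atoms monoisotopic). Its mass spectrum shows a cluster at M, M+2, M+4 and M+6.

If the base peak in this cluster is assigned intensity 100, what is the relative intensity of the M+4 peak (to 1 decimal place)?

Term probabilities: M 0.3307, M+2 0.4425, M+4 0.1974, M+6 0.0294. Base peak = M+2.
P(M+2) = C(3,1) × 0.69150^2 × 0.30850^1 = 3 × 0.47817225 × 0.3085 = 0.442548 (base)
P(M+4) = C(3,2) × 0.69150^1 × 0.30850^2 = 3 × 0.6915 × 0.09517225 = 0.197435
Relative intensity = 0.197435 / 0.442548 × 100 = 44.6

44.6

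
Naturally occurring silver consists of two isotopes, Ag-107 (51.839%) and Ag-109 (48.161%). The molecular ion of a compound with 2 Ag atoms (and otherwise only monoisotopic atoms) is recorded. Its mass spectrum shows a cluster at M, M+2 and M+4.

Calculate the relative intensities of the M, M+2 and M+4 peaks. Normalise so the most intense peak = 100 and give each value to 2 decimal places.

Each Ag atom is independently Ag-107 (p = 0.51839) or Ag-109 (q = 0.48161); the cluster is the binomial expansion (p + q)^2.
P(M) = 0.51839^2 = 0.268728
P(M+2) = 2 × 0.51839^1 × 0.48161^1 = 0.499324
P(M+4) = 0.48161^2 = 0.231948
The M+2 peak is largest (0.499324); scaling to 100 gives 53.82 : 100.00 : 46.45.

53.82 : 100.00 : 46.45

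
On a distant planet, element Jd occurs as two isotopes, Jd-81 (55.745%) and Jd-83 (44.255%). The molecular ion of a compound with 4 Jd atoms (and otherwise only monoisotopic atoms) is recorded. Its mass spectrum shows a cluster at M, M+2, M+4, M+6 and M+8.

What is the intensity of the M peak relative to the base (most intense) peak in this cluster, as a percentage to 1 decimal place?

Term probabilities: M 0.0966, M+2 0.3066, M+4 0.3652, M+6 0.1933, M+8 0.0384. Base peak = M+4.
P(M+4) = C(4,2) × 0.55745^2 × 0.44255^2 = 6 × 0.3107505 × 0.1958505 = 0.365164 (base)
P(M) = C(4,0) × 0.55745^4 × 0.44255^0 = 1 × 0.09656587 × 1.0000 = 0.096566
Relative intensity = 0.096566 / 0.365164 × 100 = 26.4

26.4%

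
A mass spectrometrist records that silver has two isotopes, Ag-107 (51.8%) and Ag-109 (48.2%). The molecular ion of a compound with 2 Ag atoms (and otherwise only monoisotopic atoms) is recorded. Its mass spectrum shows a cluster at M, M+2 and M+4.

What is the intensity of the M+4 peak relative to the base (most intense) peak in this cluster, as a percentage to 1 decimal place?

Binomial terms of (0.518 + 0.482)^2: M 0.2683, M+2 0.4994, M+4 0.2323 → M+2 is the base peak.
P(M+2) = C(2,1) × 0.518^1 × 0.482^1 = 2 × 0.5180 × 0.4820 = 0.499352 (base)
P(M+4) = C(2,2) × 0.518^0 × 0.482^2 = 1 × 1.0000 × 0.232324 = 0.232324
Relative intensity = 0.232324 / 0.499352 × 100 = 46.5

46.5%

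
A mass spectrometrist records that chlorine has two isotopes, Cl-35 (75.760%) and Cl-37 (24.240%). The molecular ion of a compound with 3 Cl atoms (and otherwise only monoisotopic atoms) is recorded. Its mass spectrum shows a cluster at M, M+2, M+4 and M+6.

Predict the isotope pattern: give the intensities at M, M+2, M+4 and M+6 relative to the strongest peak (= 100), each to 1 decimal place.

100.0 : 96.0 : 30.7 : 3.3

Each Cl atom is independently Cl-35 (p = 0.75760) or Cl-37 (q = 0.24240); the cluster is the binomial expansion (p + q)^3.
P(M) = 0.75760^3 = 0.434830
P(M+2) = 3 × 0.75760^2 × 0.24240^1 = 0.417382
P(M+4) = 3 × 0.75760^1 × 0.24240^2 = 0.133545
P(M+6) = 0.24240^3 = 0.014243
The M peak is largest (0.434830); scaling to 100 gives 100.0 : 96.0 : 30.7 : 3.3.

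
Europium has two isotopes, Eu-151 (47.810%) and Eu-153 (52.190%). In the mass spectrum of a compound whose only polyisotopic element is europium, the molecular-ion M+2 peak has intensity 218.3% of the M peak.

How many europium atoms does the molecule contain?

The M+2/M ratio from n Eu atoms is n · q/p = n · 0.52190/0.47810.
n = 2.183 × 0.47810/0.52190 = 2.00 ≈ 2

2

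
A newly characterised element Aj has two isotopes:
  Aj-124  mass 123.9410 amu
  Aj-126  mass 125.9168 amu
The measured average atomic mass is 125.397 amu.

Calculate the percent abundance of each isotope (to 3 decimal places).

Writing the weighted mean with unknown fraction x of Aj-124:
123.9410·x + 125.9168·(1 − x) = 125.397
(123.9410 − 125.9168)·x = 125.397 − 125.9168
x = -0.5198 / -1.9758 = 0.26308 → 26.308% Aj-124, 73.692% Aj-126.

Aj-124: 26.308%, Aj-126: 73.692%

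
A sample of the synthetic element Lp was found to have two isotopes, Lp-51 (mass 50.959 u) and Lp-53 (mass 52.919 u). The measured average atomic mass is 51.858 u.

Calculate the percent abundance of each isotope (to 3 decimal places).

With x = fraction of Lp-51 (so Lp-53 is 1 − x):
50.959·x + 52.919·(1 − x) = 51.858
(50.959 − 52.919)·x = 51.858 − 52.919
x = -1.061 / -1.960 = 0.54133 → 54.133% Lp-51, 45.867% Lp-53.

Lp-51: 54.133%, Lp-53: 45.867%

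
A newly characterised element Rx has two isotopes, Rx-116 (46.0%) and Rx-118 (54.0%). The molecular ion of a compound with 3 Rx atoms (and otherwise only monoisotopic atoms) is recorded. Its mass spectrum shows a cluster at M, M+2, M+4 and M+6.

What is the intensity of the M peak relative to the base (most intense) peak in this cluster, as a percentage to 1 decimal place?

24.2%

(0.460 + 0.540)^3 gives M 0.0973, M+2 0.3428, M+4 0.4024, M+6 0.1575; the largest is M+4.
P(M+4) = C(3,2) × 0.460^1 × 0.540^2 = 3 × 0.4600 × 0.2916 = 0.402408 (base)
P(M) = C(3,0) × 0.460^3 × 0.540^0 = 1 × 0.097336 × 1.0000 = 0.097336
Relative intensity = 0.097336 / 0.402408 × 100 = 24.2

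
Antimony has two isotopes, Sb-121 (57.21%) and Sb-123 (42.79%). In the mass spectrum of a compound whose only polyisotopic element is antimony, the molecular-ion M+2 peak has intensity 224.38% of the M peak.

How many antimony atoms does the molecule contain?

3

For n independent Sb atoms, I(M+2)/I(M) = n · (abundance Sb-123) / (abundance Sb-121) = n · 0.4279/0.5721.
n = 2.2438 × 0.5721/0.4279 = 3.00 ≈ 3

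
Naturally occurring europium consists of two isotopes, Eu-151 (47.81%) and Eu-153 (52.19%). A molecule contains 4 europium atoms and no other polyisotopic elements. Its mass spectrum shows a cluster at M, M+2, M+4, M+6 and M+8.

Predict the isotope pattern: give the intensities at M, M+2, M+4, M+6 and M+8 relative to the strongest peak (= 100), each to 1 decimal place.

14.0 : 61.1 : 100.0 : 72.8 : 19.9

Expanding (0.4781 + 0.5219)^4:
P(M) = 0.4781^4 = 0.052249
P(M+2) = 4 × 0.4781^3 × 0.5219^1 = 0.228141
P(M+4) = 6 × 0.4781^2 × 0.5219^2 = 0.373563
P(M+6) = 4 × 0.4781^1 × 0.5219^3 = 0.271857
P(M+8) = 0.5219^4 = 0.074191
The M+4 peak is largest (0.373563); scaling to 100 gives 14.0 : 61.1 : 100.0 : 72.8 : 19.9.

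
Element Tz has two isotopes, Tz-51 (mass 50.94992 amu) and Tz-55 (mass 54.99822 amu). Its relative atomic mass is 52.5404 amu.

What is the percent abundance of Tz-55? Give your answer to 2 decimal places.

39.29%

With x = fraction of Tz-51 (so Tz-55 is 1 − x):
50.94992·x + 54.99822·(1 − x) = 52.5404
(50.94992 − 54.99822)·x = 52.5404 − 54.99822
x = -2.45782 / -4.04830 = 0.60712 → 60.71% Tz-51, 39.29% Tz-55.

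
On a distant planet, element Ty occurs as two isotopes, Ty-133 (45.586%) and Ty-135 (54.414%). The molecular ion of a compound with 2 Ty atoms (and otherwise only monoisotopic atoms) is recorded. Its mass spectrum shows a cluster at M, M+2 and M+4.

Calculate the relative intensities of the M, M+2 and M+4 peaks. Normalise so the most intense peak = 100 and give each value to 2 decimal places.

41.89 : 100.00 : 59.68

Expanding (0.45586 + 0.54414)^2:
P(M) = 0.45586^2 = 0.207808
P(M+2) = 2 × 0.45586^1 × 0.54414^1 = 0.496103
P(M+4) = 0.54414^2 = 0.296088
The M+2 peak is largest (0.496103); scaling to 100 gives 41.89 : 100.00 : 59.68.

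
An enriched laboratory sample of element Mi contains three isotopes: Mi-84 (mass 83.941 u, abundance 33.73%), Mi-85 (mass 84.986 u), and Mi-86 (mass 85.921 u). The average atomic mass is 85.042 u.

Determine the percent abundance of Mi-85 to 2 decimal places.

22.58%

Let x and y be the fractions of Mi-85 and Mi-86. Then x + y = 1 − 0.3373 = 0.6627 and 84.986x + 85.921y = 85.042 − 0.3373×83.941 = 56.7287007.
Substituting: 84.986x + 85.921(0.6627 − x) = 56.7287007
(84.986 − 85.921)x = -0.211146  ⇒  x = 0.22582, y = 0.43688
Mi-85: 22.58%, Mi-86: 43.69%.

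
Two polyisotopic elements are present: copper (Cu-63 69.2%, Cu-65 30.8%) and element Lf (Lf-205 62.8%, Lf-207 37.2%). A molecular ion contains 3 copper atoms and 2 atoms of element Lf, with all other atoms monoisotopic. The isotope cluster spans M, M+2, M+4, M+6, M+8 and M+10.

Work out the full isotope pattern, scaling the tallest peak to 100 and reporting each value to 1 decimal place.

Copper pattern (n=3): 0.33137389 : 0.44247034 : 0.19693766 : 0.02921811
Element Lf pattern (n=2): 0.394384 : 0.467232 : 0.138384
Convolve the two distributions (both contribute in 2-u steps):
  M: 0.33137389×0.394384 = 0.130689
  M+2: 0.33137389×0.467232 + 0.44247034×0.394384 = 0.329332
  M+4: 0.33137389×0.138384 + 0.44247034×0.467232 + 0.19693766×0.394384 = 0.330262
  M+6: 0.44247034×0.138384 + 0.19693766×0.467232 + 0.02921811×0.394384 = 0.164770
  M+8: 0.19693766×0.138384 + 0.02921811×0.467232 = 0.040905
  M+10: 0.02921811×0.138384 = 0.004043
Scale to base peak (0.330262) = 100: 39.6 : 99.7 : 100.0 : 49.9 : 12.4 : 1.2

39.6 : 99.7 : 100.0 : 49.9 : 12.4 : 1.2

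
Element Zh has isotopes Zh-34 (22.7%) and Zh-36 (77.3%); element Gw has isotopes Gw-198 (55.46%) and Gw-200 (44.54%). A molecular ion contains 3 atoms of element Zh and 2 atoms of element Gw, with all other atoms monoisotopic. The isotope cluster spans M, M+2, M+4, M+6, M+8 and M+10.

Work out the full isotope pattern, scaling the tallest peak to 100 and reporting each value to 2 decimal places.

Element Zh pattern (n=3): 0.01169708 : 0.11949575 : 0.40691725 : 0.46188992
Element Gw pattern (n=2): 0.30758116 : 0.49403768 : 0.19838116
Convolve the two distributions (both contribute in 2-u steps):
  M: 0.01169708×0.30758116 = 0.003598
  M+2: 0.01169708×0.49403768 + 0.11949575×0.30758116 = 0.042533
  M+4: 0.01169708×0.19838116 + 0.11949575×0.49403768 + 0.40691725×0.30758116 = 0.186516
  M+6: 0.11949575×0.19838116 + 0.40691725×0.49403768 + 0.46188992×0.30758116 = 0.366807
  M+8: 0.40691725×0.19838116 + 0.46188992×0.49403768 = 0.308916
  M+10: 0.46188992×0.19838116 = 0.091630
Scale to base peak (0.366807) = 100: 0.98 : 11.60 : 50.85 : 100.00 : 84.22 : 24.98

0.98 : 11.60 : 50.85 : 100.00 : 84.22 : 24.98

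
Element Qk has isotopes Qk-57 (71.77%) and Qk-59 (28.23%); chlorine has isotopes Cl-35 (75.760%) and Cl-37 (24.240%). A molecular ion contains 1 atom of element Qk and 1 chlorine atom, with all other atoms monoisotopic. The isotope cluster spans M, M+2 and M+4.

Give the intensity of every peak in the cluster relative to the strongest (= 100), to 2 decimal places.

Element Qk pattern (n=1): 0.7177 : 0.2823
Chlorine pattern (n=1): 0.7576 : 0.2424
Convolve the two distributions (both contribute in 2-u steps):
  M: 0.7177×0.7576 = 0.543730
  M+2: 0.7177×0.2424 + 0.2823×0.7576 = 0.387841
  M+4: 0.2823×0.2424 = 0.068430
Scale to base peak (0.543730) = 100: 100.00 : 71.33 : 12.59

100.00 : 71.33 : 12.59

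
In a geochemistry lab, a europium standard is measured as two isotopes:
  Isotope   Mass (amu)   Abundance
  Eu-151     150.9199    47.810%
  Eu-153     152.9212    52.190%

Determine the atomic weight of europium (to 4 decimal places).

The abundance-weighted mean is 0.47810 × 150.9199 + 0.52190 × 152.9212
= 72.15480 + 79.80957 = 151.96437 amu

151.9644 amu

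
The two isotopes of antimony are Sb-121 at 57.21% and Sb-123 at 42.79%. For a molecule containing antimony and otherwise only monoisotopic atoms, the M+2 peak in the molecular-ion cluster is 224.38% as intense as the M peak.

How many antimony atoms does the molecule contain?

3

The M+2/M ratio from n Sb atoms is n · q/p = n · 0.4279/0.5721.
n = 2.2438 × 0.5721/0.4279 = 3.00 ≈ 3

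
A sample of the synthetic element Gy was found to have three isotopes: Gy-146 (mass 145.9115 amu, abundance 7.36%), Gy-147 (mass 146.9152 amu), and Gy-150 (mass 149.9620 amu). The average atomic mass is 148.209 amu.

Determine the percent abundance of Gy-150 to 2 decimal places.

Let x and y be the fractions of Gy-147 and Gy-150. Then x + y = 1 − 0.0736 = 0.9264 and 146.9152x + 149.9620y = 148.209 − 0.0736×145.9115 = 137.4699136.
Substituting: 146.9152x + 149.9620(0.9264 − x) = 137.4699136
(146.9152 − 149.9620)x = -1.4548832  ⇒  x = 0.47751, y = 0.44889
Gy-147: 47.75%, Gy-150: 44.89%.

44.89%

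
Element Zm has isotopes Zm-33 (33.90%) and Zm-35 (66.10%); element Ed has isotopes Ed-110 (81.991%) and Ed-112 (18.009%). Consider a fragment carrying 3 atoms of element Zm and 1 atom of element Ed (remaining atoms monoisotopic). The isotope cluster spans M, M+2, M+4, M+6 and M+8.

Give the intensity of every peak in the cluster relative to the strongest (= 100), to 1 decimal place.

Element Zm pattern (n=3): 0.03895822 : 0.22788834 : 0.44434866 : 0.28880478
Element Ed pattern (n=1): 0.81991 : 0.18009
Convolve the two distributions (both contribute in 2-u steps):
  M: 0.03895822×0.81991 = 0.031942
  M+2: 0.03895822×0.18009 + 0.22788834×0.81991 = 0.193864
  M+4: 0.22788834×0.18009 + 0.44434866×0.81991 = 0.405366
  M+6: 0.44434866×0.18009 + 0.28880478×0.81991 = 0.316817
  M+8: 0.28880478×0.18009 = 0.052011
Scale to base peak (0.405366) = 100: 7.9 : 47.8 : 100.0 : 78.2 : 12.8

7.9 : 47.8 : 100.0 : 78.2 : 12.8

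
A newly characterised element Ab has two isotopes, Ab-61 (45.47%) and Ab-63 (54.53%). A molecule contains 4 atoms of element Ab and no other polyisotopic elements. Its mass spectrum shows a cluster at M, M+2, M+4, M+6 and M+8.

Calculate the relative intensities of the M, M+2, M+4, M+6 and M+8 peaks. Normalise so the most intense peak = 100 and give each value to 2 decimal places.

Each Ab atom is independently Ab-61 (p = 0.4547) or Ab-63 (q = 0.5453); the cluster is the binomial expansion (p + q)^4.
P(M) = 0.4547^4 = 0.042746
P(M+2) = 4 × 0.4547^3 × 0.5453^1 = 0.205055
P(M+4) = 6 × 0.4547^2 × 0.5453^2 = 0.368869
P(M+6) = 4 × 0.4547^1 × 0.5453^3 = 0.294911
P(M+8) = 0.5453^4 = 0.088418
The M+4 peak is largest (0.368869); scaling to 100 gives 11.59 : 55.59 : 100.00 : 79.95 : 23.97.

11.59 : 55.59 : 100.00 : 79.95 : 23.97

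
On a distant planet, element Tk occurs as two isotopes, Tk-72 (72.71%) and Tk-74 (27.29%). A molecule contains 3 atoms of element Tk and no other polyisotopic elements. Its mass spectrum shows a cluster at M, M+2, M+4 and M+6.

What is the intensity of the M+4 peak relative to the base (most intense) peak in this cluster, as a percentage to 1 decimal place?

(0.7271 + 0.2729)^3 gives M 0.3844, M+2 0.4328, M+4 0.1625, M+6 0.0203; the largest is M+2.
P(M+2) = C(3,1) × 0.7271^2 × 0.2729^1 = 3 × 0.52867441 × 0.2729 = 0.432826 (base)
P(M+4) = C(3,2) × 0.7271^1 × 0.2729^2 = 3 × 0.7271 × 0.07447441 = 0.162451
Relative intensity = 0.162451 / 0.432826 × 100 = 37.5

37.5%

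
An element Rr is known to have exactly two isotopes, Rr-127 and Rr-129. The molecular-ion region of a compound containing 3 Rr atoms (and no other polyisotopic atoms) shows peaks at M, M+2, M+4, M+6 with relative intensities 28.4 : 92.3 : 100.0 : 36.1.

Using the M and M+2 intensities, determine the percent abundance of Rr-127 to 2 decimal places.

If p is the fraction of Rr that is Rr-127, then I(M+2)/I(M) = [C(3,1)·p^2·(1−p)] / p^3 = 3·(1−p)/p = 92.3/28.4 = 3.2500
(1−p)/p = 3.2500/3 = 1.0833  ⇒  p = 1/(1 + 1.0833) = 0.4800
Rr-127: 48.00%, Rr-129: 52.00%.

48.00%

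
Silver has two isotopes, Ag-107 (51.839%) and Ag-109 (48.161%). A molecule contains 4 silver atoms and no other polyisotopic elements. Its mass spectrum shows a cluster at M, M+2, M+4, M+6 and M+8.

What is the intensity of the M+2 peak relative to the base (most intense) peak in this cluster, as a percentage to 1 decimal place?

(0.51839 + 0.48161)^4 gives M 0.0722, M+2 0.2684, M+4 0.3740, M+6 0.2316, M+8 0.0538; the largest is M+4.
P(M+4) = C(4,2) × 0.51839^2 × 0.48161^2 = 6 × 0.26872819 × 0.23194819 = 0.373986 (base)
P(M+2) = C(4,1) × 0.51839^3 × 0.48161^1 = 4 × 0.13930601 × 0.48161 = 0.268365
Relative intensity = 0.268365 / 0.373986 × 100 = 71.8

71.8%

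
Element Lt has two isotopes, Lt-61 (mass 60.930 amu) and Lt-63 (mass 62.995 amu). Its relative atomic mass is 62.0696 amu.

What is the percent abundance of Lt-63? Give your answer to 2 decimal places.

55.19%

With x = fraction of Lt-61 (so Lt-63 is 1 − x):
60.930·x + 62.995·(1 − x) = 62.0696
(60.930 − 62.995)·x = 62.0696 − 62.995
x = -0.9254 / -2.065 = 0.44814 → 44.81% Lt-61, 55.19% Lt-63.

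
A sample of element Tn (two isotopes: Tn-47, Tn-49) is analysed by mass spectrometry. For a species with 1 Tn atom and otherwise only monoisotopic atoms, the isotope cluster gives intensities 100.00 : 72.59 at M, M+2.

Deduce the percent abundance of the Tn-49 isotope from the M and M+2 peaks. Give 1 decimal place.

42.1%

Write p for the Tn-47 fraction. I(M+2)/I(M) = [C(1,1)·p^0·(1−p)] / p^1 = 1·(1−p)/p = 72.59/100.00 = 0.7259
(1−p)/p = 0.7259/1 = 0.7259  ⇒  p = 1/(1 + 0.7259) = 0.5794
Tn-47: 57.9%, Tn-49: 42.1%.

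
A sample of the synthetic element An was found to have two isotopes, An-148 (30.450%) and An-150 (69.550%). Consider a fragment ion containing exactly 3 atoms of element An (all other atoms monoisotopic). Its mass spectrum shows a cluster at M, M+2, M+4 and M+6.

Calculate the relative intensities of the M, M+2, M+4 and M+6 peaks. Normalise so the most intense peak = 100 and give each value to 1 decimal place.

6.4 : 43.8 : 100.0 : 76.1

Expanding (0.30450 + 0.69550)^3:
P(M) = 0.30450^3 = 0.028233
P(M+2) = 3 × 0.30450^2 × 0.69550^1 = 0.193461
P(M+4) = 3 × 0.30450^1 × 0.69550^2 = 0.441878
P(M+6) = 0.69550^3 = 0.336427
The M+4 peak is largest (0.441878); scaling to 100 gives 6.4 : 43.8 : 100.0 : 76.1.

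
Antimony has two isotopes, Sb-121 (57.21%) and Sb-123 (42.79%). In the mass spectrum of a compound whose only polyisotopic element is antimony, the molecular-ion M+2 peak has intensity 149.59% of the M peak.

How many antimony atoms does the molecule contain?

2

The M+2/M ratio from n Sb atoms is n · q/p = n · 0.4279/0.5721.
n = 1.4959 × 0.5721/0.4279 = 2.00 ≈ 2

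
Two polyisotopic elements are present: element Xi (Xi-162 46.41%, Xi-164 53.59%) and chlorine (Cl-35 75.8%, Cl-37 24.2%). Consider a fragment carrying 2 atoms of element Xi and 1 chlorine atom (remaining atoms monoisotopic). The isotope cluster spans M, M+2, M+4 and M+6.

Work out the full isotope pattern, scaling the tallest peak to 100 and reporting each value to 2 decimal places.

38.04 : 100.00 : 78.77 : 16.19

Element Xi pattern (n=2): 0.21538881 : 0.49742238 : 0.28718881
Chlorine pattern (n=1): 0.7580 : 0.2420
Convolve the two distributions (both contribute in 2-u steps):
  M: 0.21538881×0.7580 = 0.163265
  M+2: 0.21538881×0.2420 + 0.49742238×0.7580 = 0.429170
  M+4: 0.49742238×0.2420 + 0.28718881×0.7580 = 0.338065
  M+6: 0.28718881×0.2420 = 0.069500
Scale to base peak (0.429170) = 100: 38.04 : 100.00 : 78.77 : 16.19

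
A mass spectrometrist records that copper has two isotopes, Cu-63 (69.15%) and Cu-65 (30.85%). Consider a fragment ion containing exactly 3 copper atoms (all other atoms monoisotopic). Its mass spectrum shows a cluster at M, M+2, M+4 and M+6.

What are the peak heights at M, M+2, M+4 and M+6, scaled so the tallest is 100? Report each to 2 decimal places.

Expanding (0.6915 + 0.3085)^3:
P(M) = 0.6915^3 = 0.330656
P(M+2) = 3 × 0.6915^2 × 0.3085^1 = 0.442548
P(M+4) = 3 × 0.6915^1 × 0.3085^2 = 0.197435
P(M+6) = 0.3085^3 = 0.029361
The M+2 peak is largest (0.442548); scaling to 100 gives 74.72 : 100.00 : 44.61 : 6.63.

74.72 : 100.00 : 44.61 : 6.63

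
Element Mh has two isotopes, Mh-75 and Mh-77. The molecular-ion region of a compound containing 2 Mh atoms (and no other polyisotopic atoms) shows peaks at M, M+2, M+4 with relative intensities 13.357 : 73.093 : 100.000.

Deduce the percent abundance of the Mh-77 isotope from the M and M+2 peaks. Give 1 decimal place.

73.2%

Let p = fractional abundance of Mh-75. I(M+2)/I(M) = [C(2,1)·p^1·(1−p)] / p^2 = 2·(1−p)/p = 73.093/13.357 = 5.4723
(1−p)/p = 5.4723/2 = 2.7361  ⇒  p = 1/(1 + 2.7361) = 0.2677
Mh-75: 26.8%, Mh-77: 73.2%.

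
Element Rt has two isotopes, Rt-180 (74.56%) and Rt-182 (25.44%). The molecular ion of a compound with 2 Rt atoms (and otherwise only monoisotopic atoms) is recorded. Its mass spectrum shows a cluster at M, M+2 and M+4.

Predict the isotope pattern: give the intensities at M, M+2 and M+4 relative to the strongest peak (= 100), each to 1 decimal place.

100.0 : 68.2 : 11.6

Each Rt atom is independently Rt-180 (p = 0.7456) or Rt-182 (q = 0.2544); the cluster is the binomial expansion (p + q)^2.
P(M) = 0.7456^2 = 0.555919
P(M+2) = 2 × 0.7456^1 × 0.2544^1 = 0.379361
P(M+4) = 0.2544^2 = 0.064719
The M peak is largest (0.555919); scaling to 100 gives 100.0 : 68.2 : 11.6.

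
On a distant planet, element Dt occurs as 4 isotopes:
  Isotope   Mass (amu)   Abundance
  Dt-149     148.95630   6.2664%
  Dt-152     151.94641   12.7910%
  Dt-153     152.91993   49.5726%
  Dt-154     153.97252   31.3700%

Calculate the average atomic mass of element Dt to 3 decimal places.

152.877 amu

Average mass = Σ (abundance × isotope mass) = 0.062664 × 148.95630 + 0.127910 × 151.94641 + 0.495726 × 152.91993 + 0.313700 × 153.97252
= 9.334198 + 19.435465 + 75.806385 + 48.301180 = 152.877228 amu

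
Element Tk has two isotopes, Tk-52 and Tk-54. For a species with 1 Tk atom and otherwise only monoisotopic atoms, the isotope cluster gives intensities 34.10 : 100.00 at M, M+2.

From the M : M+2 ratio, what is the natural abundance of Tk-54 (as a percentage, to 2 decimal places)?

74.57%

Let p = fractional abundance of Tk-52. I(M+2)/I(M) = [C(1,1)·p^0·(1−p)] / p^1 = 1·(1−p)/p = 100.00/34.10 = 2.9326
(1−p)/p = 2.9326/1 = 2.9326  ⇒  p = 1/(1 + 2.9326) = 0.2543
Tk-52: 25.43%, Tk-54: 74.57%.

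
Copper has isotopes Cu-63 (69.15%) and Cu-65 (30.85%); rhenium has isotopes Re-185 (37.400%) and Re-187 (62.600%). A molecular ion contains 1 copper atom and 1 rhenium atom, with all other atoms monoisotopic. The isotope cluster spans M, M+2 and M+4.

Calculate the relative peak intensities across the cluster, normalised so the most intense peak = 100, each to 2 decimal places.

Copper pattern (n=1): 0.6915 : 0.3085
Rhenium pattern (n=1): 0.3740 : 0.6260
Convolve the two distributions (both contribute in 2-u steps):
  M: 0.6915×0.3740 = 0.258621
  M+2: 0.6915×0.6260 + 0.3085×0.3740 = 0.548258
  M+4: 0.3085×0.6260 = 0.193121
Scale to base peak (0.548258) = 100: 47.17 : 100.00 : 35.22

47.17 : 100.00 : 35.22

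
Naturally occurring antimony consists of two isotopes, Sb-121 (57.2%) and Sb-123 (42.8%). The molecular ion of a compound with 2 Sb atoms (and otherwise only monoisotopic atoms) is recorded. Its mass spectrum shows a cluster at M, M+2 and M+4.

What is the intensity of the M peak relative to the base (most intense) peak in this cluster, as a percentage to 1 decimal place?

Term probabilities: M 0.3272, M+2 0.4896, M+4 0.1832. Base peak = M+2.
P(M+2) = C(2,1) × 0.572^1 × 0.428^1 = 2 × 0.5720 × 0.4280 = 0.489632 (base)
P(M) = C(2,0) × 0.572^2 × 0.428^0 = 1 × 0.327184 × 1.0000 = 0.327184
Relative intensity = 0.327184 / 0.489632 × 100 = 66.8

66.8%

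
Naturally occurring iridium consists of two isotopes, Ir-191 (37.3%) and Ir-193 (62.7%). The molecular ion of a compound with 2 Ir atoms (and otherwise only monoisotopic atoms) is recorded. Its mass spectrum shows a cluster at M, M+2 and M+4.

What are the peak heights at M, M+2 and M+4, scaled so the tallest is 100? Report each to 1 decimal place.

Expanding (0.373 + 0.627)^2:
P(M) = 0.373^2 = 0.139129
P(M+2) = 2 × 0.373^1 × 0.627^1 = 0.467742
P(M+4) = 0.627^2 = 0.393129
The M+2 peak is largest (0.467742); scaling to 100 gives 29.7 : 100.0 : 84.0.

29.7 : 100.0 : 84.0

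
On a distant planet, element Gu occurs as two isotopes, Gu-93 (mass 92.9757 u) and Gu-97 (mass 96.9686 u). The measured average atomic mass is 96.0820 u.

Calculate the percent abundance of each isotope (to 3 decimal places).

Gu-93: 22.204%, Gu-97: 77.796%

With x = fraction of Gu-93 (so Gu-97 is 1 − x):
92.9757·x + 96.9686·(1 − x) = 96.0820
(92.9757 − 96.9686)·x = 96.0820 − 96.9686
x = -0.8866 / -3.9929 = 0.22204 → 22.204% Gu-93, 77.796% Gu-97.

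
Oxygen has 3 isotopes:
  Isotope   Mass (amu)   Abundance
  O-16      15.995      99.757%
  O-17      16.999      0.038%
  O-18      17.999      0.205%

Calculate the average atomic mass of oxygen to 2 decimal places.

16.00 amu

Ar = Σ fᵢ·mᵢ = 0.99757 × 15.995 + 0.00038 × 16.999 + 0.00205 × 17.999
= 15.9561 + 0.0065 + 0.0369 = 15.9995 amu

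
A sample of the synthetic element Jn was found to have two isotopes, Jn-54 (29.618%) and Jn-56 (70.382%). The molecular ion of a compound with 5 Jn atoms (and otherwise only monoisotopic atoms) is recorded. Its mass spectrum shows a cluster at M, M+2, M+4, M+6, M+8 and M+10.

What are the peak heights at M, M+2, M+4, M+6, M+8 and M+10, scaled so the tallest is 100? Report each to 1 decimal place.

The 5 Jn atoms are independent, so intensities follow the terms of (0.29618 + 0.70382)^5.
P(M) = 0.29618^5 = 0.002279
P(M+2) = 5 × 0.29618^4 × 0.70382^1 = 0.027080
P(M+4) = 10 × 0.29618^3 × 0.70382^2 = 0.128704
P(M+6) = 10 × 0.29618^2 × 0.70382^3 = 0.305841
P(M+8) = 5 × 0.29618^1 × 0.70382^4 = 0.363389
P(M+10) = 0.70382^5 = 0.172706
The M+8 peak is largest (0.363389); scaling to 100 gives 0.6 : 7.5 : 35.4 : 84.2 : 100.0 : 47.5.

0.6 : 7.5 : 35.4 : 84.2 : 100.0 : 47.5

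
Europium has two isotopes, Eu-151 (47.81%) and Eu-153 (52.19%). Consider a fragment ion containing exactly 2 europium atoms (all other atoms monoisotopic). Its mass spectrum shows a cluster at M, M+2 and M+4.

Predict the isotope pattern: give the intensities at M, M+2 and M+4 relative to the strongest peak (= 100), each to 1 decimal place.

The 2 Eu atoms are independent, so intensities follow the terms of (0.4781 + 0.5219)^2.
P(M) = 0.4781^2 = 0.228580
P(M+2) = 2 × 0.4781^1 × 0.5219^1 = 0.499041
P(M+4) = 0.5219^2 = 0.272380
The M+2 peak is largest (0.499041); scaling to 100 gives 45.8 : 100.0 : 54.6.

45.8 : 100.0 : 54.6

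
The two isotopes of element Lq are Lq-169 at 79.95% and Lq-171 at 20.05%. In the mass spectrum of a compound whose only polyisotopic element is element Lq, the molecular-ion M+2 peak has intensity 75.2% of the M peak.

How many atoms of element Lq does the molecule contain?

With n Lq atoms, P(M+2)/P(M) = C(n,1)·p^(n−1)q / p^n = n·q/p = n · 0.2005/0.7995.
n = 0.752 × 0.7995/0.2005 = 3.00 ≈ 3

3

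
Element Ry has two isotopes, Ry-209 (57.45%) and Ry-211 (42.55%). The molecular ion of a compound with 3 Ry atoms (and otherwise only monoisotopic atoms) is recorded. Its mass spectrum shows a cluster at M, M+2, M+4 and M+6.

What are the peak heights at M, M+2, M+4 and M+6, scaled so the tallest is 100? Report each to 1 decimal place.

45.0 : 100.0 : 74.1 : 18.3

Expanding (0.5745 + 0.4255)^3:
P(M) = 0.5745^3 = 0.189614
P(M+2) = 3 × 0.5745^2 × 0.4255^1 = 0.421309
P(M+4) = 3 × 0.5745^1 × 0.4255^2 = 0.312040
P(M+6) = 0.4255^3 = 0.077037
The M+2 peak is largest (0.421309); scaling to 100 gives 45.0 : 100.0 : 74.1 : 18.3.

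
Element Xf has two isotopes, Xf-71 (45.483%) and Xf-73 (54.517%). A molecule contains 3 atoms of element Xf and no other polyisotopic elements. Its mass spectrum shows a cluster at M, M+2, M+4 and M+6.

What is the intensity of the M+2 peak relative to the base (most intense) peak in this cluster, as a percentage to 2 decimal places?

Term probabilities: M 0.0941, M+2 0.3383, M+4 0.4055, M+6 0.1620. Base peak = M+4.
P(M+4) = C(3,2) × 0.45483^1 × 0.54517^2 = 3 × 0.45483 × 0.29721033 = 0.405541 (base)
P(M+2) = C(3,1) × 0.45483^2 × 0.54517^1 = 3 × 0.20687033 × 0.54517 = 0.338338
Relative intensity = 0.338338 / 0.405541 × 100 = 83.43

83.43%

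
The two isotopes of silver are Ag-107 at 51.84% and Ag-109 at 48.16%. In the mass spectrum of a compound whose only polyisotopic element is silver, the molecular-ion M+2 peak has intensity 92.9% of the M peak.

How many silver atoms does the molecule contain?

1

For n independent Ag atoms, I(M+2)/I(M) = n · (abundance Ag-109) / (abundance Ag-107) = n · 0.4816/0.5184.
n = 0.929 × 0.5184/0.4816 = 1.00 ≈ 1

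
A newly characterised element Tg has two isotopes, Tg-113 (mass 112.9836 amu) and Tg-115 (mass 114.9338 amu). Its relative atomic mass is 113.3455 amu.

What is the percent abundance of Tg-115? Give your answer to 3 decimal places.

Writing the weighted mean with unknown fraction x of Tg-113:
112.9836·x + 114.9338·(1 − x) = 113.3455
(112.9836 − 114.9338)·x = 113.3455 − 114.9338
x = -1.5883 / -1.9502 = 0.81443 → 81.443% Tg-113, 18.557% Tg-115.

18.557%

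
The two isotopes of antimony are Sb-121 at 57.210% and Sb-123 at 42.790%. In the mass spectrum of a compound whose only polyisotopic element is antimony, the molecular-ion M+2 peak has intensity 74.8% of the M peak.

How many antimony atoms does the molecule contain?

1

With n Sb atoms, P(M+2)/P(M) = C(n,1)·p^(n−1)q / p^n = n·q/p = n · 0.42790/0.57210.
n = 0.748 × 0.57210/0.42790 = 1.00 ≈ 1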